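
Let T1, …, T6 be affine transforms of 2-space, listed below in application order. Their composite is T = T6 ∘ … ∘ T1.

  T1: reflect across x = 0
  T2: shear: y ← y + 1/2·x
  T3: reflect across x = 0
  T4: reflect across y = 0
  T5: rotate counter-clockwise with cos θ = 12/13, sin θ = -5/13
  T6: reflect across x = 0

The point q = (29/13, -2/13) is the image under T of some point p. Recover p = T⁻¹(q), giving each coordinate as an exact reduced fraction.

T1 = [-1 0 0; 0 1 0; 0 0 1]
T2·T1 = [-1 0 0; -1/2 1 0; 0 0 1]
T3·…·T1 = [1 0 0; -1/2 1 0; 0 0 1]
T4·…·T1 = [1 0 0; 1/2 -1 0; 0 0 1]
T5·…·T1 = [29/26 -5/13 0; 1/13 -12/13 0; 0 0 1]
T6·…·T1 = [-29/26 5/13 0; 1/13 -12/13 0; 0 0 1]
det M = 1; M⁻¹ = [-12/13 -5/13 0; -1/13 -29/26 0; 0 0 1]
M⁻¹ · (29/13, -2/13)ᵀ = (-2, 0)ᵀ

p = (-2, 0)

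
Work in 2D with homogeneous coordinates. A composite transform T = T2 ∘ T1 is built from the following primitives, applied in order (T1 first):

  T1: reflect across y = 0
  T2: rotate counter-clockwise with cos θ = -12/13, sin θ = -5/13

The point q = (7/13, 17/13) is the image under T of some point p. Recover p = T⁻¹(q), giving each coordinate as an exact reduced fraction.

p = (-1, 1)

T1 = [1 0 0; 0 -1 0; 0 0 1]
T2·T1 = [-12/13 -5/13 0; -5/13 12/13 0; 0 0 1]
det M = -1; M⁻¹ = [-12/13 -5/13 0; -5/13 12/13 0; 0 0 1]
M⁻¹ · (7/13, 17/13)ᵀ = (-1, 1)ᵀ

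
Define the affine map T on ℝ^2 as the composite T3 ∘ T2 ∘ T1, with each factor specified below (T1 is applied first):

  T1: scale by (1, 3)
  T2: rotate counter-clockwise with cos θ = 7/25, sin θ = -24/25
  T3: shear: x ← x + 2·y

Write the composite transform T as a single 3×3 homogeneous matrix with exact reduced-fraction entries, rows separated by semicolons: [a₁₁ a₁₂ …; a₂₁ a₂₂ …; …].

T = [-41/25 114/25 0; -24/25 21/25 0; 0 0 1]

T1 = [1 0 0; 0 3 0; 0 0 1]
T2·T1 = [7/25 72/25 0; -24/25 21/25 0; 0 0 1]
T3·…·T1 = [-41/25 114/25 0; -24/25 21/25 0; 0 0 1]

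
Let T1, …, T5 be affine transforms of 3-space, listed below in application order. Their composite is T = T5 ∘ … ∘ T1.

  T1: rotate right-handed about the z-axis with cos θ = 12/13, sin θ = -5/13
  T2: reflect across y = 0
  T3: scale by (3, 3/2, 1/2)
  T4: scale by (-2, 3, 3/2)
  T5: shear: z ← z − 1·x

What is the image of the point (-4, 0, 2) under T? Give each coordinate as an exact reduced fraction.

T(p) = (288/13, -90/13, -537/26)

T1 rotate right-handed about the z-axis with cos θ = 12/13, sin θ = -5/13: (-4, 0, 2) → (-48/13, 20/13, 2)
T2 reflect across y = 0: (-48/13, 20/13, 2) → (-48/13, -20/13, 2)
T3 scale by (3, 3/2, 1/2): (-48/13, -20/13, 2) → (-144/13, -30/13, 1)
T4 scale by (-2, 3, 3/2): (-144/13, -30/13, 1) → (288/13, -90/13, 3/2)
T5 shear: z ← z − 1·x: (288/13, -90/13, 3/2) → (288/13, -90/13, -537/26)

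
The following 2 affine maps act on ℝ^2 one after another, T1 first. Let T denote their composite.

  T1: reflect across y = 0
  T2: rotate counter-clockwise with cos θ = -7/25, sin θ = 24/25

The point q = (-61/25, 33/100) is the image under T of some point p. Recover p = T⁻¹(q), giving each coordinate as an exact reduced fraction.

p = (1, -9/4)

T1 = [1 0 0; 0 -1 0; 0 0 1]
T2·T1 = [-7/25 24/25 0; 24/25 7/25 0; 0 0 1]
det M = -1; M⁻¹ = [-7/25 24/25 0; 24/25 7/25 0; 0 0 1]
M⁻¹ · (-61/25, 33/100)ᵀ = (1, -9/4)ᵀ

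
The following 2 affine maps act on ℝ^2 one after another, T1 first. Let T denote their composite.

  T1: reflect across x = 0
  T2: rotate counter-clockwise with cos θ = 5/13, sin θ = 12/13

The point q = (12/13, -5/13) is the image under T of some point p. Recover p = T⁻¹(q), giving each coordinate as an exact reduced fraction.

T1 = [-1 0 0; 0 1 0; 0 0 1]
T2·T1 = [-5/13 -12/13 0; -12/13 5/13 0; 0 0 1]
det M = -1; M⁻¹ = [-5/13 -12/13 0; -12/13 5/13 0; 0 0 1]
M⁻¹ · (12/13, -5/13)ᵀ = (0, -1)ᵀ

p = (0, -1)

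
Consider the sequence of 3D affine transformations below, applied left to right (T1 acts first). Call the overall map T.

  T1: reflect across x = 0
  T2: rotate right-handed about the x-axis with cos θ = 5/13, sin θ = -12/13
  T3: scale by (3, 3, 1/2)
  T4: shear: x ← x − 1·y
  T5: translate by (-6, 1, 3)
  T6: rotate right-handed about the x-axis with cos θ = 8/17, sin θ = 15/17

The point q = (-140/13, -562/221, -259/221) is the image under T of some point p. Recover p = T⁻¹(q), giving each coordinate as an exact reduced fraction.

T1 = [-1 0 0 0; 0 1 0 0; 0 0 1 0; 0 0 0 1]
T2·T1 = [-1 0 0 0; 0 5/13 12/13 0; 0 -12/13 5/13 0; 0 0 0 1]
T3·…·T1 = [-3 0 0 0; 0 15/13 36/13 0; 0 -6/13 5/26 0; 0 0 0 1]
T4·…·T1 = [-3 -15/13 -36/13 0; 0 15/13 36/13 0; 0 -6/13 5/26 0; 0 0 0 1]
T5·…·T1 = [-3 -15/13 -36/13 -6; 0 15/13 36/13 1; 0 -6/13 5/26 3; 0 0 0 1]
T6·…·T1 = [-3 -15/13 -36/13 -6; 0 210/221 501/442 -37/17; 0 177/221 560/221 39/17; 0 0 0 1]
det M = -9/2; M⁻¹ = [-1/3 -8/51 -5/17 -5/3; 0 1120/663 -167/221 211/39; 0 -118/221 140/221 -34/13; 0 0 0 1]
M⁻¹ · (-140/13, -562/221, -259/221)ᵀ = (8/3, 2, -2)ᵀ

p = (8/3, 2, -2)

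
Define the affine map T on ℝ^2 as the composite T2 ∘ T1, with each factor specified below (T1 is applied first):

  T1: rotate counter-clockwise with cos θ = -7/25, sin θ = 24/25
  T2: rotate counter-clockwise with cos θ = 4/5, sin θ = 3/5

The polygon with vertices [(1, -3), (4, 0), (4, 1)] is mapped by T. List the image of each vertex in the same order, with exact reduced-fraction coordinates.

T1 rotate counter-clockwise with cos θ = -7/25, sin θ = 24/25: (1, -3) → (13/5, 9/5); (4, 0) → (-28/25, 96/25); (4, 1) → (-52/25, 89/25)
T2 rotate counter-clockwise with cos θ = 4/5, sin θ = 3/5: (13/5, 9/5) → (1, 3); (-28/25, 96/25) → (-16/5, 12/5); (-52/25, 89/25) → (-19/5, 8/5)

image vertices: (1, 3), (-16/5, 12/5), (-19/5, 8/5)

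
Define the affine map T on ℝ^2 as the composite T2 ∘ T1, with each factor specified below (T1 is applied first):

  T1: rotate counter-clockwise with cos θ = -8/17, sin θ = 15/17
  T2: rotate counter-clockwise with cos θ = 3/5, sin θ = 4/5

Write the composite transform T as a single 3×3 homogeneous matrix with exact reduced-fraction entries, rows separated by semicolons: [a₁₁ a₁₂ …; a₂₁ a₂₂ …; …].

T = [-84/85 -13/85 0; 13/85 -84/85 0; 0 0 1]

T1 = [-8/17 -15/17 0; 15/17 -8/17 0; 0 0 1]
T2·T1 = [-84/85 -13/85 0; 13/85 -84/85 0; 0 0 1]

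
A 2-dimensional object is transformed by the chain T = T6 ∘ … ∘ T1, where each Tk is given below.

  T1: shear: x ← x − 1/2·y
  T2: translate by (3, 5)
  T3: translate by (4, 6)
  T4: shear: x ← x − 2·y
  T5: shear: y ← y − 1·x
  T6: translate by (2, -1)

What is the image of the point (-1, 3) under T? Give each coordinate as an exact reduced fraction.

T(p) = (-43/2, 73/2)

T1 shear: x ← x − 1/2·y: (-1, 3) → (-5/2, 3)
T2 translate by (3, 5): (-5/2, 3) → (1/2, 8)
T3 translate by (4, 6): (1/2, 8) → (9/2, 14)
T4 shear: x ← x − 2·y: (9/2, 14) → (-47/2, 14)
T5 shear: y ← y − 1·x: (-47/2, 14) → (-47/2, 75/2)
T6 translate by (2, -1): (-47/2, 75/2) → (-43/2, 73/2)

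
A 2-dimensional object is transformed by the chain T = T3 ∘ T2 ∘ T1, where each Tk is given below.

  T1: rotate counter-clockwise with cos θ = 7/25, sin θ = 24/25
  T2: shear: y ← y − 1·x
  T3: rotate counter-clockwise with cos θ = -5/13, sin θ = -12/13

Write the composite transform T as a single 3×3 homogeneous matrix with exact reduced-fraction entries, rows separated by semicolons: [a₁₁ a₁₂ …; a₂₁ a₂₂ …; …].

T1 = [7/25 -24/25 0; 24/25 7/25 0; 0 0 1]
T2·T1 = [7/25 -24/25 0; 17/25 31/25 0; 0 0 1]
T3·…·T1 = [13/25 492/325 0; -13/25 133/325 0; 0 0 1]

T = [13/25 492/325 0; -13/25 133/325 0; 0 0 1]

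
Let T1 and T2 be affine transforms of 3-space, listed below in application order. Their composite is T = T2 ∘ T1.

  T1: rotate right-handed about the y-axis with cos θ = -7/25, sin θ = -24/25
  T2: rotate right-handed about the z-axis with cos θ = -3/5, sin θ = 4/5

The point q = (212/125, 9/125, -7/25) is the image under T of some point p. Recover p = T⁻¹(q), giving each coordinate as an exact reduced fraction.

p = (0, -7/5, 1)

T1 = [-7/25 0 -24/25 0; 0 1 0 0; 24/25 0 -7/25 0; 0 0 0 1]
T2·T1 = [21/125 -4/5 72/125 0; -28/125 -3/5 -96/125 0; 24/25 0 -7/25 0; 0 0 0 1]
det M = 1; M⁻¹ = [21/125 -28/125 24/25 0; -4/5 -3/5 0 0; 72/125 -96/125 -7/25 0; 0 0 0 1]
M⁻¹ · (212/125, 9/125, -7/25)ᵀ = (0, -7/5, 1)ᵀ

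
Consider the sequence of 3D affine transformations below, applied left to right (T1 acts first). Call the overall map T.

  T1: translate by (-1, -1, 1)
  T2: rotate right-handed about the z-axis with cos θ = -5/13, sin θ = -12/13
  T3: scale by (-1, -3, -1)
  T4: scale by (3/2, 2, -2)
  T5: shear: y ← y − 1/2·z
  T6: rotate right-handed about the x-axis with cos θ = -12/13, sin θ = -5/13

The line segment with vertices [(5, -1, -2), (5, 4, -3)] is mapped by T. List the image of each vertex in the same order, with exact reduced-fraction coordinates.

T1 translate by (-1, -1, 1): (5, -1, -2) → (4, -2, -1); (5, 4, -3) → (4, 3, -2)
T2 rotate right-handed about the z-axis with cos θ = -5/13, sin θ = -12/13: (4, -2, -1) → (-44/13, -38/13, -1); (4, 3, -2) → (16/13, -63/13, -2)
T3 scale by (-1, -3, -1): (-44/13, -38/13, -1) → (44/13, 114/13, 1); (16/13, -63/13, -2) → (-16/13, 189/13, 2)
T4 scale by (3/2, 2, -2): (44/13, 114/13, 1) → (66/13, 228/13, -2); (-16/13, 189/13, 2) → (-24/13, 378/13, -4)
T5 shear: y ← y − 1/2·z: (66/13, 228/13, -2) → (66/13, 241/13, -2); (-24/13, 378/13, -4) → (-24/13, 404/13, -4)
T6 rotate right-handed about the x-axis with cos θ = -12/13, sin θ = -5/13: (66/13, 241/13, -2) → (66/13, -3022/169, -893/169); (-24/13, 404/13, -4) → (-24/13, -5108/169, -1396/169)

image vertices: (66/13, -3022/169, -893/169), (-24/13, -5108/169, -1396/169)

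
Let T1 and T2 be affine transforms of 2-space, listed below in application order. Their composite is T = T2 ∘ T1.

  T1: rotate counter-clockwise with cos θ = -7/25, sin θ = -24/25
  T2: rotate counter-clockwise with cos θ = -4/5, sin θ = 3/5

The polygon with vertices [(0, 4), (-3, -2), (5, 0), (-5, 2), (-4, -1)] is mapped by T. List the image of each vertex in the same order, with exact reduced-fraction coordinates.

image vertices: (-12/5, 16/5), (-6/5, -17/5), (4, 3), (-26/5, -7/5), (-13/5, -16/5)

T1 rotate counter-clockwise with cos θ = -7/25, sin θ = -24/25: (0, 4) → (96/25, -28/25); (-3, -2) → (-27/25, 86/25); (5, 0) → (-7/5, -24/5); (-5, 2) → (83/25, 106/25); (-4, -1) → (4/25, 103/25)
T2 rotate counter-clockwise with cos θ = -4/5, sin θ = 3/5: (96/25, -28/25) → (-12/5, 16/5); (-27/25, 86/25) → (-6/5, -17/5); (-7/5, -24/5) → (4, 3); (83/25, 106/25) → (-26/5, -7/5); (4/25, 103/25) → (-13/5, -16/5)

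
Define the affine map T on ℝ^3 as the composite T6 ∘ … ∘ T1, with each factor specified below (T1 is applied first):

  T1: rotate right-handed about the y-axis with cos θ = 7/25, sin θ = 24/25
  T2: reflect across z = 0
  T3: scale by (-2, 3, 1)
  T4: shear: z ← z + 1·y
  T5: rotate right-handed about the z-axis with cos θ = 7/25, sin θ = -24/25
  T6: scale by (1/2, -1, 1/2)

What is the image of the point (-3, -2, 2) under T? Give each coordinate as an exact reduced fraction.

T1 rotate right-handed about the y-axis with cos θ = 7/25, sin θ = 24/25: (-3, -2, 2) → (27/25, -2, 86/25)
T2 reflect across z = 0: (27/25, -2, 86/25) → (27/25, -2, -86/25)
T3 scale by (-2, 3, 1): (27/25, -2, -86/25) → (-54/25, -6, -86/25)
T4 shear: z ← z + 1·y: (-54/25, -6, -86/25) → (-54/25, -6, -236/25)
T5 rotate right-handed about the z-axis with cos θ = 7/25, sin θ = -24/25: (-54/25, -6, -236/25) → (-3978/625, 246/625, -236/25)
T6 scale by (1/2, -1, 1/2): (-3978/625, 246/625, -236/25) → (-1989/625, -246/625, -118/25)

T(p) = (-1989/625, -246/625, -118/25)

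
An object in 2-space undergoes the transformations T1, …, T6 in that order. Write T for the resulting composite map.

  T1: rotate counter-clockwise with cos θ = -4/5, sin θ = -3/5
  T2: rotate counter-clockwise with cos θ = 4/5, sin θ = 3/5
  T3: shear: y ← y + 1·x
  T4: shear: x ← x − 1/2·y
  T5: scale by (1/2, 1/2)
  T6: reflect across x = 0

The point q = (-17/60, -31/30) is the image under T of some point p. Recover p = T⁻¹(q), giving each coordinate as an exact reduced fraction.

T1 = [-4/5 3/5 0; -3/5 -4/5 0; 0 0 1]
T2·T1 = [-7/25 24/25 0; -24/25 -7/25 0; 0 0 1]
T3·…·T1 = [-7/25 24/25 0; -31/25 17/25 0; 0 0 1]
T4·…·T1 = [17/50 31/50 0; -31/25 17/25 0; 0 0 1]
T5·…·T1 = [17/100 31/100 0; -31/50 17/50 0; 0 0 1]
T6·…·T1 = [-17/100 -31/100 0; -31/50 17/50 0; 0 0 1]
det M = -1/4; M⁻¹ = [-34/25 -31/25 0; -62/25 17/25 0; 0 0 1]
M⁻¹ · (-17/60, -31/30)ᵀ = (5/3, 0)ᵀ

p = (5/3, 0)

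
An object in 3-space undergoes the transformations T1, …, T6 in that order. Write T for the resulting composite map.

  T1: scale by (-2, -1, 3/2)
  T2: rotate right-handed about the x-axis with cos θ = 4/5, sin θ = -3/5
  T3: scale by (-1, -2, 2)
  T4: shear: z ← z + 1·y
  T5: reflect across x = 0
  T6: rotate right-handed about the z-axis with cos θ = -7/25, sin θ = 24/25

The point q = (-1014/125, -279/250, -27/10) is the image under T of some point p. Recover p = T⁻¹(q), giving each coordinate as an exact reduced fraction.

T1 = [-2 0 0 0; 0 -1 0 0; 0 0 3/2 0; 0 0 0 1]
T2·T1 = [-2 0 0 0; 0 -4/5 9/10 0; 0 3/5 6/5 0; 0 0 0 1]
T3·…·T1 = [2 0 0 0; 0 8/5 -9/5 0; 0 6/5 12/5 0; 0 0 0 1]
T4·…·T1 = [2 0 0 0; 0 8/5 -9/5 0; 0 14/5 3/5 0; 0 0 0 1]
T5·…·T1 = [-2 0 0 0; 0 8/5 -9/5 0; 0 14/5 3/5 0; 0 0 0 1]
T6·…·T1 = [14/25 -192/125 216/125 0; -48/25 -56/125 63/125 0; 0 14/5 3/5 0; 0 0 0 1]
det M = -12; M⁻¹ = [7/50 -12/25 0 0; -12/125 -7/250 3/10 0; 56/125 49/375 4/15 0; 0 0 0 1]
M⁻¹ · (-1014/125, -279/250, -27/10)ᵀ = (-3/5, 0, -9/2)ᵀ

p = (-3/5, 0, -9/2)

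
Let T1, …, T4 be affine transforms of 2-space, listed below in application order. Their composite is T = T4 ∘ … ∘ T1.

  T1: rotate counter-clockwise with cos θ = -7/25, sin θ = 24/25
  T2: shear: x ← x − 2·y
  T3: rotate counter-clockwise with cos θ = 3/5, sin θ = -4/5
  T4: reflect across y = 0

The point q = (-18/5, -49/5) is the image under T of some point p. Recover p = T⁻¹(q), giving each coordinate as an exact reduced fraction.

T1 = [-7/25 -24/25 0; 24/25 -7/25 0; 0 0 1]
T2·T1 = [-11/5 -2/5 0; 24/25 -7/25 0; 0 0 1]
T3·…·T1 = [-69/125 -58/125 0; 292/125 19/125 0; 0 0 1]
T4·…·T1 = [-69/125 -58/125 0; -292/125 -19/125 0; 0 0 1]
det M = -1; M⁻¹ = [19/125 -58/125 0; -292/125 69/125 0; 0 0 1]
M⁻¹ · (-18/5, -49/5)ᵀ = (4, 3)ᵀ

p = (4, 3)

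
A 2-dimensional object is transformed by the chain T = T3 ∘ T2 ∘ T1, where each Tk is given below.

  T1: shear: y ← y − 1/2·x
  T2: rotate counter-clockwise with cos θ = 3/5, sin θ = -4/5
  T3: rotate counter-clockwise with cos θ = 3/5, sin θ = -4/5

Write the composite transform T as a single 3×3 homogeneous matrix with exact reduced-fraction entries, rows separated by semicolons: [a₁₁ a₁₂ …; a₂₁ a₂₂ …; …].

T1 = [1 0 0; -1/2 1 0; 0 0 1]
T2·T1 = [1/5 4/5 0; -11/10 3/5 0; 0 0 1]
T3·…·T1 = [-19/25 24/25 0; -41/50 -7/25 0; 0 0 1]

T = [-19/25 24/25 0; -41/50 -7/25 0; 0 0 1]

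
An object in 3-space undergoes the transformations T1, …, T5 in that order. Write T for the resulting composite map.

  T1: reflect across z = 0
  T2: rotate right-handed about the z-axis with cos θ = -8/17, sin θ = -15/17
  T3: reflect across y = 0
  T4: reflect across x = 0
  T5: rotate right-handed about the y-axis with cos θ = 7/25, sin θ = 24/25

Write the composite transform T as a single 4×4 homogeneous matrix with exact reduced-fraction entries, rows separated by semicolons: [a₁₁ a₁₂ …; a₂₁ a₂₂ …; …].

T = [56/425 -21/85 -24/25 0; 15/17 8/17 0 0; -192/425 72/85 -7/25 0; 0 0 0 1]

T1 = [1 0 0 0; 0 1 0 0; 0 0 -1 0; 0 0 0 1]
T2·T1 = [-8/17 15/17 0 0; -15/17 -8/17 0 0; 0 0 -1 0; 0 0 0 1]
T3·…·T1 = [-8/17 15/17 0 0; 15/17 8/17 0 0; 0 0 -1 0; 0 0 0 1]
T4·…·T1 = [8/17 -15/17 0 0; 15/17 8/17 0 0; 0 0 -1 0; 0 0 0 1]
T5·…·T1 = [56/425 -21/85 -24/25 0; 15/17 8/17 0 0; -192/425 72/85 -7/25 0; 0 0 0 1]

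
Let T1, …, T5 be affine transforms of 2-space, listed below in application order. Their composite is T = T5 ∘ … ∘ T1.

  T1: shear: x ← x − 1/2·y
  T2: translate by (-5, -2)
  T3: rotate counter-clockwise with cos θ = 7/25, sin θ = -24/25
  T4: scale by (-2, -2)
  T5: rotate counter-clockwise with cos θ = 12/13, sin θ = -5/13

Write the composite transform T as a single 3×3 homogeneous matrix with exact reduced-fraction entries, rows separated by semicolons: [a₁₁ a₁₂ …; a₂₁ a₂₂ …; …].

T = [72/325 -682/325 932/325; 646/325 -251/325 -3374/325; 0 0 1]

T1 = [1 -1/2 0; 0 1 0; 0 0 1]
T2·T1 = [1 -1/2 -5; 0 1 -2; 0 0 1]
T3·…·T1 = [7/25 41/50 -83/25; -24/25 19/25 106/25; 0 0 1]
T4·…·T1 = [-14/25 -41/25 166/25; 48/25 -38/25 -212/25; 0 0 1]
T5·…·T1 = [72/325 -682/325 932/325; 646/325 -251/325 -3374/325; 0 0 1]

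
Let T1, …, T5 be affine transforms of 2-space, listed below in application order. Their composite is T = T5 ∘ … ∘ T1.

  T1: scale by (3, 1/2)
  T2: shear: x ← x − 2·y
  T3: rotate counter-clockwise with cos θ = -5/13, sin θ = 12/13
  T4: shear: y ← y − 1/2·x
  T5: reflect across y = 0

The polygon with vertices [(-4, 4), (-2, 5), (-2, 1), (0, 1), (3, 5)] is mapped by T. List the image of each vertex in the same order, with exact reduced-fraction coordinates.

T1 scale by (3, 1/2): (-4, 4) → (-12, 2); (-2, 5) → (-6, 5/2); (-2, 1) → (-6, 1/2); (0, 1) → (0, 1/2); (3, 5) → (9, 5/2)
T2 shear: x ← x − 2·y: (-12, 2) → (-16, 2); (-6, 5/2) → (-11, 5/2); (-6, 1/2) → (-7, 1/2); (0, 1/2) → (-1, 1/2); (9, 5/2) → (4, 5/2)
T3 rotate counter-clockwise with cos θ = -5/13, sin θ = 12/13: (-16, 2) → (56/13, -202/13); (-11, 5/2) → (25/13, -289/26); (-7, 1/2) → (29/13, -173/26); (-1, 1/2) → (-1/13, -29/26); (4, 5/2) → (-50/13, 71/26)
T4 shear: y ← y − 1/2·x: (56/13, -202/13) → (56/13, -230/13); (25/13, -289/26) → (25/13, -157/13); (29/13, -173/26) → (29/13, -101/13); (-1/13, -29/26) → (-1/13, -14/13); (-50/13, 71/26) → (-50/13, 121/26)
T5 reflect across y = 0: (56/13, -230/13) → (56/13, 230/13); (25/13, -157/13) → (25/13, 157/13); (29/13, -101/13) → (29/13, 101/13); (-1/13, -14/13) → (-1/13, 14/13); (-50/13, 121/26) → (-50/13, -121/26)

image vertices: (56/13, 230/13), (25/13, 157/13), (29/13, 101/13), (-1/13, 14/13), (-50/13, -121/26)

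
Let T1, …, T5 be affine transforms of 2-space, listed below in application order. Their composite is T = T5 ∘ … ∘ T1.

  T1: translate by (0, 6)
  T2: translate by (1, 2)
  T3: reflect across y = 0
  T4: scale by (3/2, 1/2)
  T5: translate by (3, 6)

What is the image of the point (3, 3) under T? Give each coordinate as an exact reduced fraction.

T1 translate by (0, 6): (3, 3) → (3, 9)
T2 translate by (1, 2): (3, 9) → (4, 11)
T3 reflect across y = 0: (4, 11) → (4, -11)
T4 scale by (3/2, 1/2): (4, -11) → (6, -11/2)
T5 translate by (3, 6): (6, -11/2) → (9, 1/2)

T(p) = (9, 1/2)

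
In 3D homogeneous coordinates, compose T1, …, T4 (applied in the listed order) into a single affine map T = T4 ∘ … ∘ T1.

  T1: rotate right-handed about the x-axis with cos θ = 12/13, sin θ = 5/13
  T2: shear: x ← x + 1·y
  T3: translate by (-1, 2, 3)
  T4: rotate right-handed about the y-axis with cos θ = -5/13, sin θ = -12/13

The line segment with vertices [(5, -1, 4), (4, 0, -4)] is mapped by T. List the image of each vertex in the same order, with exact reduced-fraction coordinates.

T1 rotate right-handed about the x-axis with cos θ = 12/13, sin θ = 5/13: (5, -1, 4) → (5, -32/13, 43/13); (4, 0, -4) → (4, 20/13, -48/13)
T2 shear: x ← x + 1·y: (5, -32/13, 43/13) → (33/13, -32/13, 43/13); (4, 20/13, -48/13) → (72/13, 20/13, -48/13)
T3 translate by (-1, 2, 3): (33/13, -32/13, 43/13) → (20/13, -6/13, 82/13); (72/13, 20/13, -48/13) → (59/13, 46/13, -9/13)
T4 rotate right-handed about the y-axis with cos θ = -5/13, sin θ = -12/13: (20/13, -6/13, 82/13) → (-1084/169, -6/13, -170/169); (59/13, 46/13, -9/13) → (-187/169, 46/13, 753/169)

image vertices: (-1084/169, -6/13, -170/169), (-187/169, 46/13, 753/169)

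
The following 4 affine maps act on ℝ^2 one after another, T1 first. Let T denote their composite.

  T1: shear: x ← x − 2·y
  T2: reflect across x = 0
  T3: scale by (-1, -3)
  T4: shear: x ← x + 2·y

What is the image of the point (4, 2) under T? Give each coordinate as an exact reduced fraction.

T(p) = (-12, -6)

T1 shear: x ← x − 2·y: (4, 2) → (0, 2)
T2 reflect across x = 0: (0, 2) → (0, 2)
T3 scale by (-1, -3): (0, 2) → (0, -6)
T4 shear: x ← x + 2·y: (0, -6) → (-12, -6)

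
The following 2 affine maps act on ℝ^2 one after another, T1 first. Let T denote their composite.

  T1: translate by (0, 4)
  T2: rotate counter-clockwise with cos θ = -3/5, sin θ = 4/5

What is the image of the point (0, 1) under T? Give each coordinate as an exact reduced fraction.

T1 translate by (0, 4): (0, 1) → (0, 5)
T2 rotate counter-clockwise with cos θ = -3/5, sin θ = 4/5: (0, 5) → (-4, -3)

T(p) = (-4, -3)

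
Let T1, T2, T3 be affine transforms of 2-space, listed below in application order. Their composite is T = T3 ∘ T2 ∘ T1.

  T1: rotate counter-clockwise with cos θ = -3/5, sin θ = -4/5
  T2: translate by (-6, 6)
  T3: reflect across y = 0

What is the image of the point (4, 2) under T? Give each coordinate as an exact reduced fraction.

T(p) = (-34/5, -8/5)

T1 rotate counter-clockwise with cos θ = -3/5, sin θ = -4/5: (4, 2) → (-4/5, -22/5)
T2 translate by (-6, 6): (-4/5, -22/5) → (-34/5, 8/5)
T3 reflect across y = 0: (-34/5, 8/5) → (-34/5, -8/5)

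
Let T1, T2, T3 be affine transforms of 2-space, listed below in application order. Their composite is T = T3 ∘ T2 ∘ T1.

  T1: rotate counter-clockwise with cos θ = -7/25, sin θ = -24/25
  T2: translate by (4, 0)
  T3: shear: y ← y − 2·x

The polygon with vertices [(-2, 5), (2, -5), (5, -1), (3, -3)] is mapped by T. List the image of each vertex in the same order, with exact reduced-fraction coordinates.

image vertices: (234/25, -91/5), (-34/25, 11/5), (41/25, -39/5), (7/25, -13/5)

T1 rotate counter-clockwise with cos θ = -7/25, sin θ = -24/25: (-2, 5) → (134/25, 13/25); (2, -5) → (-134/25, -13/25); (5, -1) → (-59/25, -113/25); (3, -3) → (-93/25, -51/25)
T2 translate by (4, 0): (134/25, 13/25) → (234/25, 13/25); (-134/25, -13/25) → (-34/25, -13/25); (-59/25, -113/25) → (41/25, -113/25); (-93/25, -51/25) → (7/25, -51/25)
T3 shear: y ← y − 2·x: (234/25, 13/25) → (234/25, -91/5); (-34/25, -13/25) → (-34/25, 11/5); (41/25, -113/25) → (41/25, -39/5); (7/25, -51/25) → (7/25, -13/5)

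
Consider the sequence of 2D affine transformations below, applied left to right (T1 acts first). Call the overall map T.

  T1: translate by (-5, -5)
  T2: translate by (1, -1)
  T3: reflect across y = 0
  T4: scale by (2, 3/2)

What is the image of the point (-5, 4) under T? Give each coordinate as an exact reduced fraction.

T1 translate by (-5, -5): (-5, 4) → (-10, -1)
T2 translate by (1, -1): (-10, -1) → (-9, -2)
T3 reflect across y = 0: (-9, -2) → (-9, 2)
T4 scale by (2, 3/2): (-9, 2) → (-18, 3)

T(p) = (-18, 3)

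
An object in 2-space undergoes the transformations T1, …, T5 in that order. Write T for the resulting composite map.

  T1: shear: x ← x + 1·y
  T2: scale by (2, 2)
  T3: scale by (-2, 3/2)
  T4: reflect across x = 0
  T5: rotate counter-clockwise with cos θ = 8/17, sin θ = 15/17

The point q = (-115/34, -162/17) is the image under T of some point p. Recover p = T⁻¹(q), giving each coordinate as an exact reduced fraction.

p = (-2, -1/2)

T1 = [1 1 0; 0 1 0; 0 0 1]
T2·T1 = [2 2 0; 0 2 0; 0 0 1]
T3·…·T1 = [-4 -4 0; 0 3 0; 0 0 1]
T4·…·T1 = [4 4 0; 0 3 0; 0 0 1]
T5·…·T1 = [32/17 -13/17 0; 60/17 84/17 0; 0 0 1]
det M = 12; M⁻¹ = [7/17 13/204 0; -5/17 8/51 0; 0 0 1]
M⁻¹ · (-115/34, -162/17)ᵀ = (-2, -1/2)ᵀ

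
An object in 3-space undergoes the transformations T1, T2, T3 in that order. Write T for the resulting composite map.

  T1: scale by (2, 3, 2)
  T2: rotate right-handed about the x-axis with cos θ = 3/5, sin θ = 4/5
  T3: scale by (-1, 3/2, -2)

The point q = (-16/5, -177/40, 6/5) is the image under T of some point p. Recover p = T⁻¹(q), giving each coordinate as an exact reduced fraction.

T1 = [2 0 0 0; 0 3 0 0; 0 0 2 0; 0 0 0 1]
T2·T1 = [2 0 0 0; 0 9/5 -8/5 0; 0 12/5 6/5 0; 0 0 0 1]
T3·…·T1 = [-2 0 0 0; 0 27/10 -12/5 0; 0 -24/5 -12/5 0; 0 0 0 1]
det M = 36; M⁻¹ = [-1/2 0 0 0; 0 2/15 -2/15 0; 0 -4/15 -3/20 0; 0 0 0 1]
M⁻¹ · (-16/5, -177/40, 6/5)ᵀ = (8/5, -3/4, 1)ᵀ

p = (8/5, -3/4, 1)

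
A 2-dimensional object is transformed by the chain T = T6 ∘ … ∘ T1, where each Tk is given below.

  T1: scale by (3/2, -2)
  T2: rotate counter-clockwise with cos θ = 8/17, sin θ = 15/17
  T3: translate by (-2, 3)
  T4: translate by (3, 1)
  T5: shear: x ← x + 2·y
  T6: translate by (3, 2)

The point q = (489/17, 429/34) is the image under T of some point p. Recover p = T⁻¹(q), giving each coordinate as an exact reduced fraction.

T1 = [3/2 0 0; 0 -2 0; 0 0 1]
T2·T1 = [12/17 30/17 0; 45/34 -16/17 0; 0 0 1]
T3·…·T1 = [12/17 30/17 -2; 45/34 -16/17 3; 0 0 1]
T4·…·T1 = [12/17 30/17 1; 45/34 -16/17 4; 0 0 1]
T5·…·T1 = [57/17 -2/17 9; 45/34 -16/17 4; 0 0 1]
T6·…·T1 = [57/17 -2/17 12; 45/34 -16/17 6; 0 0 1]
det M = -3; M⁻¹ = [16/51 -2/51 -60/17; 15/34 -19/17 24/17; 0 0 1]
M⁻¹ · (489/17, 429/34)ᵀ = (5, 0)ᵀ

p = (5, 0)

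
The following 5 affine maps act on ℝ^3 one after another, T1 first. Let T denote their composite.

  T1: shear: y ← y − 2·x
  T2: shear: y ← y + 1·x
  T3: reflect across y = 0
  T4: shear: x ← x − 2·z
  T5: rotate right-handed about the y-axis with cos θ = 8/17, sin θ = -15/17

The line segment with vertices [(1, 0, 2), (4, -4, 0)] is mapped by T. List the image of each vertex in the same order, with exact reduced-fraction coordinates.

image vertices: (-54/17, 1, -29/17), (32/17, 8, 60/17)

T1 shear: y ← y − 2·x: (1, 0, 2) → (1, -2, 2); (4, -4, 0) → (4, -12, 0)
T2 shear: y ← y + 1·x: (1, -2, 2) → (1, -1, 2); (4, -12, 0) → (4, -8, 0)
T3 reflect across y = 0: (1, -1, 2) → (1, 1, 2); (4, -8, 0) → (4, 8, 0)
T4 shear: x ← x − 2·z: (1, 1, 2) → (-3, 1, 2); (4, 8, 0) → (4, 8, 0)
T5 rotate right-handed about the y-axis with cos θ = 8/17, sin θ = -15/17: (-3, 1, 2) → (-54/17, 1, -29/17); (4, 8, 0) → (32/17, 8, 60/17)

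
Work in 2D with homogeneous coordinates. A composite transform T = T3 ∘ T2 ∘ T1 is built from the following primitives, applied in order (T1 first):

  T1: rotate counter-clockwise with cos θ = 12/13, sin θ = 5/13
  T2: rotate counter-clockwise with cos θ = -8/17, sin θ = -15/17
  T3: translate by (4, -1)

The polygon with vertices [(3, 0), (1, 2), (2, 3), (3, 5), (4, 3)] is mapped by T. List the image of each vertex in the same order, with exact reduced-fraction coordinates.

image vertices: (821/221, -881/221), (1303/221, -483/221), (1502/221, -724/221), (113/13, -58/13), (1460/221, -1164/221)

T1 rotate counter-clockwise with cos θ = 12/13, sin θ = 5/13: (3, 0) → (36/13, 15/13); (1, 2) → (2/13, 29/13); (2, 3) → (9/13, 46/13); (3, 5) → (11/13, 75/13); (4, 3) → (33/13, 56/13)
T2 rotate counter-clockwise with cos θ = -8/17, sin θ = -15/17: (36/13, 15/13) → (-63/221, -660/221); (2/13, 29/13) → (419/221, -262/221); (9/13, 46/13) → (618/221, -503/221); (11/13, 75/13) → (61/13, -45/13); (33/13, 56/13) → (576/221, -943/221)
T3 translate by (4, -1): (-63/221, -660/221) → (821/221, -881/221); (419/221, -262/221) → (1303/221, -483/221); (618/221, -503/221) → (1502/221, -724/221); (61/13, -45/13) → (113/13, -58/13); (576/221, -943/221) → (1460/221, -1164/221)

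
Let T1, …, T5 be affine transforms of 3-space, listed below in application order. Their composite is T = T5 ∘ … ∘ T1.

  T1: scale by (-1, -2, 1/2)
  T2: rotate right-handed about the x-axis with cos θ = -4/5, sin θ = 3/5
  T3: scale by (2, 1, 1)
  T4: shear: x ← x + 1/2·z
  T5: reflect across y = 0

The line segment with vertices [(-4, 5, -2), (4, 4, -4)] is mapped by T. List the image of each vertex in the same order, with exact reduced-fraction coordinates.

image vertices: (27/5, -43/5, -26/5), (-48/5, -38/5, -16/5)

T1 scale by (-1, -2, 1/2): (-4, 5, -2) → (4, -10, -1); (4, 4, -4) → (-4, -8, -2)
T2 rotate right-handed about the x-axis with cos θ = -4/5, sin θ = 3/5: (4, -10, -1) → (4, 43/5, -26/5); (-4, -8, -2) → (-4, 38/5, -16/5)
T3 scale by (2, 1, 1): (4, 43/5, -26/5) → (8, 43/5, -26/5); (-4, 38/5, -16/5) → (-8, 38/5, -16/5)
T4 shear: x ← x + 1/2·z: (8, 43/5, -26/5) → (27/5, 43/5, -26/5); (-8, 38/5, -16/5) → (-48/5, 38/5, -16/5)
T5 reflect across y = 0: (27/5, 43/5, -26/5) → (27/5, -43/5, -26/5); (-48/5, 38/5, -16/5) → (-48/5, -38/5, -16/5)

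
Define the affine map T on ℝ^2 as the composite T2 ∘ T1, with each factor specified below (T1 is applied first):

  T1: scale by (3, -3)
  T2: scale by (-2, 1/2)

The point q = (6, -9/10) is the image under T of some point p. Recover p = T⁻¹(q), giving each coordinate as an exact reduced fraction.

p = (-1, 3/5)

T1 = [3 0 0; 0 -3 0; 0 0 1]
T2·T1 = [-6 0 0; 0 -3/2 0; 0 0 1]
det M = 9; M⁻¹ = [-1/6 0 0; 0 -2/3 0; 0 0 1]
M⁻¹ · (6, -9/10)ᵀ = (-1, 3/5)ᵀ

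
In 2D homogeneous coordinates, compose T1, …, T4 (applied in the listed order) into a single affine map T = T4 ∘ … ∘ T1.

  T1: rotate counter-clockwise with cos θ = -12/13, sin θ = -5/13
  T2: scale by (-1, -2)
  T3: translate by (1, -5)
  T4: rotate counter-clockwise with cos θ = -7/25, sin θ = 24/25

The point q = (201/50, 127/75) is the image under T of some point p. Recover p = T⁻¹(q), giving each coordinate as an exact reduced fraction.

T1 = [-12/13 5/13 0; -5/13 -12/13 0; 0 0 1]
T2·T1 = [12/13 -5/13 0; 10/13 24/13 0; 0 0 1]
T3·…·T1 = [12/13 -5/13 1; 10/13 24/13 -5; 0 0 1]
T4·…·T1 = [-324/325 -541/325 113/25; 218/325 -288/325 59/25; 0 0 1]
det M = 2; M⁻¹ = [-144/325 541/650 1/26; -109/325 -162/325 35/13; 0 0 1]
M⁻¹ · (201/50, 127/75)ᵀ = (-1/3, 1/2)ᵀ

p = (-1/3, 1/2)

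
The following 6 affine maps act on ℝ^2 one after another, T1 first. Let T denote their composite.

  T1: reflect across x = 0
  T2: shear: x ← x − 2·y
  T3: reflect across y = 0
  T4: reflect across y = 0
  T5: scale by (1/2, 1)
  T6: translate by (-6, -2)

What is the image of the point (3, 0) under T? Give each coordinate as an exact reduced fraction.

T1 reflect across x = 0: (3, 0) → (-3, 0)
T2 shear: x ← x − 2·y: (-3, 0) → (-3, 0)
T3 reflect across y = 0: (-3, 0) → (-3, 0)
T4 reflect across y = 0: (-3, 0) → (-3, 0)
T5 scale by (1/2, 1): (-3, 0) → (-3/2, 0)
T6 translate by (-6, -2): (-3/2, 0) → (-15/2, -2)

T(p) = (-15/2, -2)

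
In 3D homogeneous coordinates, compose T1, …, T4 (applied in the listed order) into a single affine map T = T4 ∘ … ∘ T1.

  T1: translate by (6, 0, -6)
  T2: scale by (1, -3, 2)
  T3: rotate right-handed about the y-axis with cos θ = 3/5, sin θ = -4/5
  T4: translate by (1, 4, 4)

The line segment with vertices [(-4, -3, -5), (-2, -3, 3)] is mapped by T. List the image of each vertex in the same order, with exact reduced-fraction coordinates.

image vertices: (99/5, 13, -38/5), (41/5, 13, 18/5)

T1 translate by (6, 0, -6): (-4, -3, -5) → (2, -3, -11); (-2, -3, 3) → (4, -3, -3)
T2 scale by (1, -3, 2): (2, -3, -11) → (2, 9, -22); (4, -3, -3) → (4, 9, -6)
T3 rotate right-handed about the y-axis with cos θ = 3/5, sin θ = -4/5: (2, 9, -22) → (94/5, 9, -58/5); (4, 9, -6) → (36/5, 9, -2/5)
T4 translate by (1, 4, 4): (94/5, 9, -58/5) → (99/5, 13, -38/5); (36/5, 9, -2/5) → (41/5, 13, 18/5)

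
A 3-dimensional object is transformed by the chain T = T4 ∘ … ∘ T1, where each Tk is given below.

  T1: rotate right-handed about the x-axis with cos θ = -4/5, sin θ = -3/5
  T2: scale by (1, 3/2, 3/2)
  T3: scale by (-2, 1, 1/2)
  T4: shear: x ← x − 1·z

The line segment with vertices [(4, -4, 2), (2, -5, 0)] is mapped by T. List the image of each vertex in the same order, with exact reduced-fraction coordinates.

T1 rotate right-handed about the x-axis with cos θ = -4/5, sin θ = -3/5: (4, -4, 2) → (4, 22/5, 4/5); (2, -5, 0) → (2, 4, 3)
T2 scale by (1, 3/2, 3/2): (4, 22/5, 4/5) → (4, 33/5, 6/5); (2, 4, 3) → (2, 6, 9/2)
T3 scale by (-2, 1, 1/2): (4, 33/5, 6/5) → (-8, 33/5, 3/5); (2, 6, 9/2) → (-4, 6, 9/4)
T4 shear: x ← x − 1·z: (-8, 33/5, 3/5) → (-43/5, 33/5, 3/5); (-4, 6, 9/4) → (-25/4, 6, 9/4)

image vertices: (-43/5, 33/5, 3/5), (-25/4, 6, 9/4)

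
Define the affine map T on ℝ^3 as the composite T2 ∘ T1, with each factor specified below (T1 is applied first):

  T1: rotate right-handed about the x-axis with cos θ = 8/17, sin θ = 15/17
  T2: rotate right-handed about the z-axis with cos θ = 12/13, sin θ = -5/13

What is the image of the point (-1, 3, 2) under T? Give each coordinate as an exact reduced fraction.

T(p) = (-18/17, 1/17, 61/17)

T1 rotate right-handed about the x-axis with cos θ = 8/17, sin θ = 15/17: (-1, 3, 2) → (-1, -6/17, 61/17)
T2 rotate right-handed about the z-axis with cos θ = 12/13, sin θ = -5/13: (-1, -6/17, 61/17) → (-18/17, 1/17, 61/17)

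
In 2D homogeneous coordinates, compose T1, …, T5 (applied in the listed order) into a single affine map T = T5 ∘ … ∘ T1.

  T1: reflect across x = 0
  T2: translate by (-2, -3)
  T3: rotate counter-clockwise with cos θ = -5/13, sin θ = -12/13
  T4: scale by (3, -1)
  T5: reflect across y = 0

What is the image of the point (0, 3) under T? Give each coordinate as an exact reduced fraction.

T(p) = (30/13, 24/13)

T1 reflect across x = 0: (0, 3) → (0, 3)
T2 translate by (-2, -3): (0, 3) → (-2, 0)
T3 rotate counter-clockwise with cos θ = -5/13, sin θ = -12/13: (-2, 0) → (10/13, 24/13)
T4 scale by (3, -1): (10/13, 24/13) → (30/13, -24/13)
T5 reflect across y = 0: (30/13, -24/13) → (30/13, 24/13)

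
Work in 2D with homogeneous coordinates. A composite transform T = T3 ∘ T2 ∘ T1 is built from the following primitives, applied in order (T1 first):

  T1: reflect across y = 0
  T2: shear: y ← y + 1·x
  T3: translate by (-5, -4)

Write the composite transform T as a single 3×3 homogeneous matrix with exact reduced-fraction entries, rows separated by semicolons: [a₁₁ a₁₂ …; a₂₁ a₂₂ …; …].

T1 = [1 0 0; 0 -1 0; 0 0 1]
T2·T1 = [1 0 0; 1 -1 0; 0 0 1]
T3·…·T1 = [1 0 -5; 1 -1 -4; 0 0 1]

T = [1 0 -5; 1 -1 -4; 0 0 1]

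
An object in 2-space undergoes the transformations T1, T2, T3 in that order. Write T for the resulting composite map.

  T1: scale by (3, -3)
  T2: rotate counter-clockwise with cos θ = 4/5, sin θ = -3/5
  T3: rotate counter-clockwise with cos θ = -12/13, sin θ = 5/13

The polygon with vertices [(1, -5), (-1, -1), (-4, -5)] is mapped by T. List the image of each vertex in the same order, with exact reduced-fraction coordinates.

image vertices: (-939/65, -327/65), (-69/65, -267/65), (-444/65, -1167/65)

T1 scale by (3, -3): (1, -5) → (3, 15); (-1, -1) → (-3, 3); (-4, -5) → (-12, 15)
T2 rotate counter-clockwise with cos θ = 4/5, sin θ = -3/5: (3, 15) → (57/5, 51/5); (-3, 3) → (-3/5, 21/5); (-12, 15) → (-3/5, 96/5)
T3 rotate counter-clockwise with cos θ = -12/13, sin θ = 5/13: (57/5, 51/5) → (-939/65, -327/65); (-3/5, 21/5) → (-69/65, -267/65); (-3/5, 96/5) → (-444/65, -1167/65)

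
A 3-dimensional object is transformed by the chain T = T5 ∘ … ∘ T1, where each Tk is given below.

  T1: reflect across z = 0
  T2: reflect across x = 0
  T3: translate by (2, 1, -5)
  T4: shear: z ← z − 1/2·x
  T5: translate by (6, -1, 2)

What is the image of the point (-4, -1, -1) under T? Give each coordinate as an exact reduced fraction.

T(p) = (12, -1, -5)

T1 reflect across z = 0: (-4, -1, -1) → (-4, -1, 1)
T2 reflect across x = 0: (-4, -1, 1) → (4, -1, 1)
T3 translate by (2, 1, -5): (4, -1, 1) → (6, 0, -4)
T4 shear: z ← z − 1/2·x: (6, 0, -4) → (6, 0, -7)
T5 translate by (6, -1, 2): (6, 0, -7) → (12, -1, -5)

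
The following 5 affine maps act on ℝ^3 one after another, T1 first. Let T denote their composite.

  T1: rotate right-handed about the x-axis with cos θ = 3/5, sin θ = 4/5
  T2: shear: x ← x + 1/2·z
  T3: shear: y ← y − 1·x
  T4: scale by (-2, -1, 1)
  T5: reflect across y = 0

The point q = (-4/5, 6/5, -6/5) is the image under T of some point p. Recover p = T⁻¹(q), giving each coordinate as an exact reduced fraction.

p = (1, 0, -2)

T1 = [1 0 0 0; 0 3/5 -4/5 0; 0 4/5 3/5 0; 0 0 0 1]
T2·T1 = [1 2/5 3/10 0; 0 3/5 -4/5 0; 0 4/5 3/5 0; 0 0 0 1]
T3·…·T1 = [1 2/5 3/10 0; -1 1/5 -11/10 0; 0 4/5 3/5 0; 0 0 0 1]
T4·…·T1 = [-2 -4/5 -3/5 0; 1 -1/5 11/10 0; 0 4/5 3/5 0; 0 0 0 1]
T5·…·T1 = [-2 -4/5 -3/5 0; -1 1/5 -11/10 0; 0 4/5 3/5 0; 0 0 0 1]
det M = -2; M⁻¹ = [-1/2 0 -1/2 0; -3/10 3/5 4/5 0; 2/5 -4/5 3/5 0; 0 0 0 1]
M⁻¹ · (-4/5, 6/5, -6/5)ᵀ = (1, 0, -2)ᵀ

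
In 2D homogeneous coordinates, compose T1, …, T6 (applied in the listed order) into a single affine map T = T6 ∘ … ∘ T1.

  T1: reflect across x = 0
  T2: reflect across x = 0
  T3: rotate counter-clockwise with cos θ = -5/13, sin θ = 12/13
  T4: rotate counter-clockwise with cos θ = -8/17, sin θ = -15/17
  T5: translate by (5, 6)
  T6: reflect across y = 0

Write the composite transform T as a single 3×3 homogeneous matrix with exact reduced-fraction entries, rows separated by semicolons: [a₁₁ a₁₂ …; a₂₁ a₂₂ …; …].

T = [220/221 21/221 5; 21/221 -220/221 -6; 0 0 1]

T1 = [-1 0 0; 0 1 0; 0 0 1]
T2·T1 = [1 0 0; 0 1 0; 0 0 1]
T3·…·T1 = [-5/13 -12/13 0; 12/13 -5/13 0; 0 0 1]
T4·…·T1 = [220/221 21/221 0; -21/221 220/221 0; 0 0 1]
T5·…·T1 = [220/221 21/221 5; -21/221 220/221 6; 0 0 1]
T6·…·T1 = [220/221 21/221 5; 21/221 -220/221 -6; 0 0 1]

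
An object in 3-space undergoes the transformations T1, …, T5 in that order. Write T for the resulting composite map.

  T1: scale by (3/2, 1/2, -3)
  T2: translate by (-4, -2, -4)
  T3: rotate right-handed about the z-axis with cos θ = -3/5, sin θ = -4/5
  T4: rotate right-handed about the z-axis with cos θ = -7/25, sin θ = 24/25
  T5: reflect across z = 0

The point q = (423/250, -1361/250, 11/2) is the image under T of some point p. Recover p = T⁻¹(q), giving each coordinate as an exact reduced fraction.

T1 = [3/2 0 0 0; 0 1/2 0 0; 0 0 -3 0; 0 0 0 1]
T2·T1 = [3/2 0 0 -4; 0 1/2 0 -2; 0 0 -3 -4; 0 0 0 1]
T3·…·T1 = [-9/10 2/5 0 4/5; -6/5 -3/10 0 22/5; 0 0 -3 -4; 0 0 0 1]
T4·…·T1 = [351/250 22/125 0 -556/125; -66/125 117/250 0 -58/125; 0 0 -3 -4; 0 0 0 1]
T5·…·T1 = [351/250 22/125 0 -556/125; -66/125 117/250 0 -58/125; 0 0 3 4; 0 0 0 1]
det M = 9/4; M⁻¹ = [78/125 -88/375 0 8/3; 88/125 234/125 0 4; 0 0 1/3 -4/3; 0 0 0 1]
M⁻¹ · (423/250, -1361/250, 11/2)ᵀ = (5, -5, 1/2)ᵀ

p = (5, -5, 1/2)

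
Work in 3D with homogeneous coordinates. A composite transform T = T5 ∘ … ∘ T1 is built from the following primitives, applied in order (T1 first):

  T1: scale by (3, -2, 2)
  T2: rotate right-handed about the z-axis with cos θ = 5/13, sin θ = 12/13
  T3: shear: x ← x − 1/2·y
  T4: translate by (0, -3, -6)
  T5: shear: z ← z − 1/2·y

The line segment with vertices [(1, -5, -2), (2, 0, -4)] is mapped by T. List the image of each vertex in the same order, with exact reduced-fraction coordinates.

image vertices: (-148/13, 47/13, -307/26), (-6/13, 33/13, -397/26)

T1 scale by (3, -2, 2): (1, -5, -2) → (3, 10, -4); (2, 0, -4) → (6, 0, -8)
T2 rotate right-handed about the z-axis with cos θ = 5/13, sin θ = 12/13: (3, 10, -4) → (-105/13, 86/13, -4); (6, 0, -8) → (30/13, 72/13, -8)
T3 shear: x ← x − 1/2·y: (-105/13, 86/13, -4) → (-148/13, 86/13, -4); (30/13, 72/13, -8) → (-6/13, 72/13, -8)
T4 translate by (0, -3, -6): (-148/13, 86/13, -4) → (-148/13, 47/13, -10); (-6/13, 72/13, -8) → (-6/13, 33/13, -14)
T5 shear: z ← z − 1/2·y: (-148/13, 47/13, -10) → (-148/13, 47/13, -307/26); (-6/13, 33/13, -14) → (-6/13, 33/13, -397/26)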